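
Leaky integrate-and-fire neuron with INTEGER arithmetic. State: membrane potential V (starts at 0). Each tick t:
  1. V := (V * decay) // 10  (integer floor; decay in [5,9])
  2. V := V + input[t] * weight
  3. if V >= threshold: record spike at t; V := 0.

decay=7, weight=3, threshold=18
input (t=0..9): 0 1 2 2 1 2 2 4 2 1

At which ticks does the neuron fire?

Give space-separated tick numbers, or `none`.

Answer: 7

Derivation:
t=0: input=0 -> V=0
t=1: input=1 -> V=3
t=2: input=2 -> V=8
t=3: input=2 -> V=11
t=4: input=1 -> V=10
t=5: input=2 -> V=13
t=6: input=2 -> V=15
t=7: input=4 -> V=0 FIRE
t=8: input=2 -> V=6
t=9: input=1 -> V=7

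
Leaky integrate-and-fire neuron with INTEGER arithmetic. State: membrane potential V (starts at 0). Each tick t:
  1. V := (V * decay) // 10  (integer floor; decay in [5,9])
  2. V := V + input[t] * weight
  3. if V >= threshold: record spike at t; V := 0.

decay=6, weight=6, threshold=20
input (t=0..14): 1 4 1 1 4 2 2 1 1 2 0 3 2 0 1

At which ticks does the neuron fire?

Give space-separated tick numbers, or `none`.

Answer: 1 4 9 12

Derivation:
t=0: input=1 -> V=6
t=1: input=4 -> V=0 FIRE
t=2: input=1 -> V=6
t=3: input=1 -> V=9
t=4: input=4 -> V=0 FIRE
t=5: input=2 -> V=12
t=6: input=2 -> V=19
t=7: input=1 -> V=17
t=8: input=1 -> V=16
t=9: input=2 -> V=0 FIRE
t=10: input=0 -> V=0
t=11: input=3 -> V=18
t=12: input=2 -> V=0 FIRE
t=13: input=0 -> V=0
t=14: input=1 -> V=6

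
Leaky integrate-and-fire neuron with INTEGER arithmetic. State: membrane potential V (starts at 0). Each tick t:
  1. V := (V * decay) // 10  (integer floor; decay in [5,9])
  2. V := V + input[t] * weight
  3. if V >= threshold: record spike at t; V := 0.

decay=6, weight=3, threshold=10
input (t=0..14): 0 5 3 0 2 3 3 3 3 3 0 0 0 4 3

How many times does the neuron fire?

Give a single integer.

Answer: 5

Derivation:
t=0: input=0 -> V=0
t=1: input=5 -> V=0 FIRE
t=2: input=3 -> V=9
t=3: input=0 -> V=5
t=4: input=2 -> V=9
t=5: input=3 -> V=0 FIRE
t=6: input=3 -> V=9
t=7: input=3 -> V=0 FIRE
t=8: input=3 -> V=9
t=9: input=3 -> V=0 FIRE
t=10: input=0 -> V=0
t=11: input=0 -> V=0
t=12: input=0 -> V=0
t=13: input=4 -> V=0 FIRE
t=14: input=3 -> V=9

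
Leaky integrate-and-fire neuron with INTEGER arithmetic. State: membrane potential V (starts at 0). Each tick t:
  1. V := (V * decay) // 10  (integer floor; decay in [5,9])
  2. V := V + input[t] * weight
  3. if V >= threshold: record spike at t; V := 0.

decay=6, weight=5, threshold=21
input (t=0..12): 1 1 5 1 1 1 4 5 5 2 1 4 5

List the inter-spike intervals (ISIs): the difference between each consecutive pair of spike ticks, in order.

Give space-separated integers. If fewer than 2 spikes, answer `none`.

t=0: input=1 -> V=5
t=1: input=1 -> V=8
t=2: input=5 -> V=0 FIRE
t=3: input=1 -> V=5
t=4: input=1 -> V=8
t=5: input=1 -> V=9
t=6: input=4 -> V=0 FIRE
t=7: input=5 -> V=0 FIRE
t=8: input=5 -> V=0 FIRE
t=9: input=2 -> V=10
t=10: input=1 -> V=11
t=11: input=4 -> V=0 FIRE
t=12: input=5 -> V=0 FIRE

Answer: 4 1 1 3 1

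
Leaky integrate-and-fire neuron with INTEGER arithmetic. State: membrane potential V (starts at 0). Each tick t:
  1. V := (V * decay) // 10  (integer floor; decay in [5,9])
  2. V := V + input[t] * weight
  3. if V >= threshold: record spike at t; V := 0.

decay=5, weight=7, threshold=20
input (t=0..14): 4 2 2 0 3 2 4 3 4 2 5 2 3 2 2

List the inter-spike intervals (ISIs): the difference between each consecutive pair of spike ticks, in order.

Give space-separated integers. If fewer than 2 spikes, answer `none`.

t=0: input=4 -> V=0 FIRE
t=1: input=2 -> V=14
t=2: input=2 -> V=0 FIRE
t=3: input=0 -> V=0
t=4: input=3 -> V=0 FIRE
t=5: input=2 -> V=14
t=6: input=4 -> V=0 FIRE
t=7: input=3 -> V=0 FIRE
t=8: input=4 -> V=0 FIRE
t=9: input=2 -> V=14
t=10: input=5 -> V=0 FIRE
t=11: input=2 -> V=14
t=12: input=3 -> V=0 FIRE
t=13: input=2 -> V=14
t=14: input=2 -> V=0 FIRE

Answer: 2 2 2 1 1 2 2 2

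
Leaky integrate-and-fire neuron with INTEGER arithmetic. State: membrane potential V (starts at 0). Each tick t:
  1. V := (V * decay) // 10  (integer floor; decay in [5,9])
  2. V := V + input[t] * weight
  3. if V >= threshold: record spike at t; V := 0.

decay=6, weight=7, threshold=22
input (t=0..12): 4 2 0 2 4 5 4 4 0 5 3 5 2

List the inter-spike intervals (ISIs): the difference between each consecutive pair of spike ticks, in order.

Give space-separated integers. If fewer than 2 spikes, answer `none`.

t=0: input=4 -> V=0 FIRE
t=1: input=2 -> V=14
t=2: input=0 -> V=8
t=3: input=2 -> V=18
t=4: input=4 -> V=0 FIRE
t=5: input=5 -> V=0 FIRE
t=6: input=4 -> V=0 FIRE
t=7: input=4 -> V=0 FIRE
t=8: input=0 -> V=0
t=9: input=5 -> V=0 FIRE
t=10: input=3 -> V=21
t=11: input=5 -> V=0 FIRE
t=12: input=2 -> V=14

Answer: 4 1 1 1 2 2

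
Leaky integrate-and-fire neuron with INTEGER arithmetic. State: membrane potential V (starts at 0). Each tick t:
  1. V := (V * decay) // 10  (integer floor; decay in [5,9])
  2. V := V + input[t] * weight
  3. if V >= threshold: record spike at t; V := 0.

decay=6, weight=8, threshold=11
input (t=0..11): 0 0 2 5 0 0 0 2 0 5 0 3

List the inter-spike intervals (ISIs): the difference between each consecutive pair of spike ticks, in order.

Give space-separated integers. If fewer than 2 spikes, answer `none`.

Answer: 1 4 2 2

Derivation:
t=0: input=0 -> V=0
t=1: input=0 -> V=0
t=2: input=2 -> V=0 FIRE
t=3: input=5 -> V=0 FIRE
t=4: input=0 -> V=0
t=5: input=0 -> V=0
t=6: input=0 -> V=0
t=7: input=2 -> V=0 FIRE
t=8: input=0 -> V=0
t=9: input=5 -> V=0 FIRE
t=10: input=0 -> V=0
t=11: input=3 -> V=0 FIRE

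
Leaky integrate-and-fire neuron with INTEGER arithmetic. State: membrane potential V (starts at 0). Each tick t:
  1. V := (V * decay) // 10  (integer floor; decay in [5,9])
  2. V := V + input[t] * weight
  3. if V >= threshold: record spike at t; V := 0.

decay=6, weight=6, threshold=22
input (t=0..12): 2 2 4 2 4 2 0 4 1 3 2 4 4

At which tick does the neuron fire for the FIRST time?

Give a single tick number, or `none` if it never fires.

Answer: 2

Derivation:
t=0: input=2 -> V=12
t=1: input=2 -> V=19
t=2: input=4 -> V=0 FIRE
t=3: input=2 -> V=12
t=4: input=4 -> V=0 FIRE
t=5: input=2 -> V=12
t=6: input=0 -> V=7
t=7: input=4 -> V=0 FIRE
t=8: input=1 -> V=6
t=9: input=3 -> V=21
t=10: input=2 -> V=0 FIRE
t=11: input=4 -> V=0 FIRE
t=12: input=4 -> V=0 FIRE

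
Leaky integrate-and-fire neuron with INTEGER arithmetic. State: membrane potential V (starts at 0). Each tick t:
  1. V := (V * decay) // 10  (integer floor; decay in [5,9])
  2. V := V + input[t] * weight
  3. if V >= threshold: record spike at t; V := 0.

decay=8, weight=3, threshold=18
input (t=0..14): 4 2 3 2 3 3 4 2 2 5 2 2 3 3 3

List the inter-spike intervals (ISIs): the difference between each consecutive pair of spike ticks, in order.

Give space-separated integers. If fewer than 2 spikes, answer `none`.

t=0: input=4 -> V=12
t=1: input=2 -> V=15
t=2: input=3 -> V=0 FIRE
t=3: input=2 -> V=6
t=4: input=3 -> V=13
t=5: input=3 -> V=0 FIRE
t=6: input=4 -> V=12
t=7: input=2 -> V=15
t=8: input=2 -> V=0 FIRE
t=9: input=5 -> V=15
t=10: input=2 -> V=0 FIRE
t=11: input=2 -> V=6
t=12: input=3 -> V=13
t=13: input=3 -> V=0 FIRE
t=14: input=3 -> V=9

Answer: 3 3 2 3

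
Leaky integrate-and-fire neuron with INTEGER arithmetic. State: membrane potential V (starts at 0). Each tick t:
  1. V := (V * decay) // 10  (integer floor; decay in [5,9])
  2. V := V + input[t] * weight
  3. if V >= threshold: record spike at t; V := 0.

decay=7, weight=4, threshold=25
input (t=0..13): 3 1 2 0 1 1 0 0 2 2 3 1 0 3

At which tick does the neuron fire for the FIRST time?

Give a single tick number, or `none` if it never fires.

Answer: none

Derivation:
t=0: input=3 -> V=12
t=1: input=1 -> V=12
t=2: input=2 -> V=16
t=3: input=0 -> V=11
t=4: input=1 -> V=11
t=5: input=1 -> V=11
t=6: input=0 -> V=7
t=7: input=0 -> V=4
t=8: input=2 -> V=10
t=9: input=2 -> V=15
t=10: input=3 -> V=22
t=11: input=1 -> V=19
t=12: input=0 -> V=13
t=13: input=3 -> V=21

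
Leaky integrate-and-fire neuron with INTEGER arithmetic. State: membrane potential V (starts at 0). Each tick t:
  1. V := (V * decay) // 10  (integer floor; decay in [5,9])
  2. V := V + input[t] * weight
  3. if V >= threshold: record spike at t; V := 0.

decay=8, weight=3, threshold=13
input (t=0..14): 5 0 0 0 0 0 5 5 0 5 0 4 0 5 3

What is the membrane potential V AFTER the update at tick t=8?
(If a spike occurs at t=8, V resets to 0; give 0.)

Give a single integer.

Answer: 0

Derivation:
t=0: input=5 -> V=0 FIRE
t=1: input=0 -> V=0
t=2: input=0 -> V=0
t=3: input=0 -> V=0
t=4: input=0 -> V=0
t=5: input=0 -> V=0
t=6: input=5 -> V=0 FIRE
t=7: input=5 -> V=0 FIRE
t=8: input=0 -> V=0
t=9: input=5 -> V=0 FIRE
t=10: input=0 -> V=0
t=11: input=4 -> V=12
t=12: input=0 -> V=9
t=13: input=5 -> V=0 FIRE
t=14: input=3 -> V=9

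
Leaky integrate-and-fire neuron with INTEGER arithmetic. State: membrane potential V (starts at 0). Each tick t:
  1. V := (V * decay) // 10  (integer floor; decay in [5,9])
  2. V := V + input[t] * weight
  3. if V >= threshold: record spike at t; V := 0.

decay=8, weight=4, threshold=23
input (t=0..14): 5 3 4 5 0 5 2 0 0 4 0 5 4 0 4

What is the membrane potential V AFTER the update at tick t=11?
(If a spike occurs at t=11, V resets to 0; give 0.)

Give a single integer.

t=0: input=5 -> V=20
t=1: input=3 -> V=0 FIRE
t=2: input=4 -> V=16
t=3: input=5 -> V=0 FIRE
t=4: input=0 -> V=0
t=5: input=5 -> V=20
t=6: input=2 -> V=0 FIRE
t=7: input=0 -> V=0
t=8: input=0 -> V=0
t=9: input=4 -> V=16
t=10: input=0 -> V=12
t=11: input=5 -> V=0 FIRE
t=12: input=4 -> V=16
t=13: input=0 -> V=12
t=14: input=4 -> V=0 FIRE

Answer: 0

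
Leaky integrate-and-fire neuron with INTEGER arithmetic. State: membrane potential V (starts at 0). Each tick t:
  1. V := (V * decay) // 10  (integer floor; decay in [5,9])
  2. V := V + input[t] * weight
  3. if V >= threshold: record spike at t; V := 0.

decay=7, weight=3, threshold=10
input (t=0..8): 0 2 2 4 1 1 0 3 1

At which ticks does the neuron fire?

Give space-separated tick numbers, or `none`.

t=0: input=0 -> V=0
t=1: input=2 -> V=6
t=2: input=2 -> V=0 FIRE
t=3: input=4 -> V=0 FIRE
t=4: input=1 -> V=3
t=5: input=1 -> V=5
t=6: input=0 -> V=3
t=7: input=3 -> V=0 FIRE
t=8: input=1 -> V=3

Answer: 2 3 7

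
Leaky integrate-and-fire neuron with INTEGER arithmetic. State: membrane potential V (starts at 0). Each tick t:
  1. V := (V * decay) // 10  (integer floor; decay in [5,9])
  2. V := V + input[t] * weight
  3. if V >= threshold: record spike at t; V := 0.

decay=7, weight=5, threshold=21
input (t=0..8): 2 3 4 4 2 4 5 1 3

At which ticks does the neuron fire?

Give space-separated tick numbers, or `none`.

t=0: input=2 -> V=10
t=1: input=3 -> V=0 FIRE
t=2: input=4 -> V=20
t=3: input=4 -> V=0 FIRE
t=4: input=2 -> V=10
t=5: input=4 -> V=0 FIRE
t=6: input=5 -> V=0 FIRE
t=7: input=1 -> V=5
t=8: input=3 -> V=18

Answer: 1 3 5 6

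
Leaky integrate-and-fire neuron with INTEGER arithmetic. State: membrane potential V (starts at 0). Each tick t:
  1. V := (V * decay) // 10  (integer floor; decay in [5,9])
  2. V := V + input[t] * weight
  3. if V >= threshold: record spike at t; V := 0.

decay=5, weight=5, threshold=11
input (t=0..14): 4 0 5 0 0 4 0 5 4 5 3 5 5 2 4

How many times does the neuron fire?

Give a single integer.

Answer: 10

Derivation:
t=0: input=4 -> V=0 FIRE
t=1: input=0 -> V=0
t=2: input=5 -> V=0 FIRE
t=3: input=0 -> V=0
t=4: input=0 -> V=0
t=5: input=4 -> V=0 FIRE
t=6: input=0 -> V=0
t=7: input=5 -> V=0 FIRE
t=8: input=4 -> V=0 FIRE
t=9: input=5 -> V=0 FIRE
t=10: input=3 -> V=0 FIRE
t=11: input=5 -> V=0 FIRE
t=12: input=5 -> V=0 FIRE
t=13: input=2 -> V=10
t=14: input=4 -> V=0 FIRE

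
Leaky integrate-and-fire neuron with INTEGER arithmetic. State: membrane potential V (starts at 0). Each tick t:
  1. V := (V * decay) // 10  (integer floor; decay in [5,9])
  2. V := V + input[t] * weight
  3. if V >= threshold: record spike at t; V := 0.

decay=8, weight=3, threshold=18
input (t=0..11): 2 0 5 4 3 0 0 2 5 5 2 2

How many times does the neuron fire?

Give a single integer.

t=0: input=2 -> V=6
t=1: input=0 -> V=4
t=2: input=5 -> V=0 FIRE
t=3: input=4 -> V=12
t=4: input=3 -> V=0 FIRE
t=5: input=0 -> V=0
t=6: input=0 -> V=0
t=7: input=2 -> V=6
t=8: input=5 -> V=0 FIRE
t=9: input=5 -> V=15
t=10: input=2 -> V=0 FIRE
t=11: input=2 -> V=6

Answer: 4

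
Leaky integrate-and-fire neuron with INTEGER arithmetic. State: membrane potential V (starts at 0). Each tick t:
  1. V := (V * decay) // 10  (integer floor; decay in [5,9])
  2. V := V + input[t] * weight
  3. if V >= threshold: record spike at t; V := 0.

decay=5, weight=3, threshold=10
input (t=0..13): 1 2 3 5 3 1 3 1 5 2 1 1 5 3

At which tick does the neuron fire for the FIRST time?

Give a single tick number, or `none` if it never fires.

t=0: input=1 -> V=3
t=1: input=2 -> V=7
t=2: input=3 -> V=0 FIRE
t=3: input=5 -> V=0 FIRE
t=4: input=3 -> V=9
t=5: input=1 -> V=7
t=6: input=3 -> V=0 FIRE
t=7: input=1 -> V=3
t=8: input=5 -> V=0 FIRE
t=9: input=2 -> V=6
t=10: input=1 -> V=6
t=11: input=1 -> V=6
t=12: input=5 -> V=0 FIRE
t=13: input=3 -> V=9

Answer: 2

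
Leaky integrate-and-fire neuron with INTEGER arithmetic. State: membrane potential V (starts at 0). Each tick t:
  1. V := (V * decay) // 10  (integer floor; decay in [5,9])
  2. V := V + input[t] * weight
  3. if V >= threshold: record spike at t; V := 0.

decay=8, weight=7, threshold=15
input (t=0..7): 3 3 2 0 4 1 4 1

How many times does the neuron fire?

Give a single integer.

Answer: 4

Derivation:
t=0: input=3 -> V=0 FIRE
t=1: input=3 -> V=0 FIRE
t=2: input=2 -> V=14
t=3: input=0 -> V=11
t=4: input=4 -> V=0 FIRE
t=5: input=1 -> V=7
t=6: input=4 -> V=0 FIRE
t=7: input=1 -> V=7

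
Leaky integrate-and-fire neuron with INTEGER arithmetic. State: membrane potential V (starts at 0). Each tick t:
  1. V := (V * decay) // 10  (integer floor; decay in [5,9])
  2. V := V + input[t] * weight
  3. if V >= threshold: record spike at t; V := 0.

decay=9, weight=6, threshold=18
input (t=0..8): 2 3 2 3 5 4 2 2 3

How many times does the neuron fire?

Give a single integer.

Answer: 6

Derivation:
t=0: input=2 -> V=12
t=1: input=3 -> V=0 FIRE
t=2: input=2 -> V=12
t=3: input=3 -> V=0 FIRE
t=4: input=5 -> V=0 FIRE
t=5: input=4 -> V=0 FIRE
t=6: input=2 -> V=12
t=7: input=2 -> V=0 FIRE
t=8: input=3 -> V=0 FIRE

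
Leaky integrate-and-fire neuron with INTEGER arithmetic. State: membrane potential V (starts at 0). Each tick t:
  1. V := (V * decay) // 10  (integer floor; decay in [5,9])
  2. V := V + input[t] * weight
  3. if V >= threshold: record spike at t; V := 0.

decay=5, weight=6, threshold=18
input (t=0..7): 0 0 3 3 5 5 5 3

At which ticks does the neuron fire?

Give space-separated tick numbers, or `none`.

Answer: 2 3 4 5 6 7

Derivation:
t=0: input=0 -> V=0
t=1: input=0 -> V=0
t=2: input=3 -> V=0 FIRE
t=3: input=3 -> V=0 FIRE
t=4: input=5 -> V=0 FIRE
t=5: input=5 -> V=0 FIRE
t=6: input=5 -> V=0 FIRE
t=7: input=3 -> V=0 FIRE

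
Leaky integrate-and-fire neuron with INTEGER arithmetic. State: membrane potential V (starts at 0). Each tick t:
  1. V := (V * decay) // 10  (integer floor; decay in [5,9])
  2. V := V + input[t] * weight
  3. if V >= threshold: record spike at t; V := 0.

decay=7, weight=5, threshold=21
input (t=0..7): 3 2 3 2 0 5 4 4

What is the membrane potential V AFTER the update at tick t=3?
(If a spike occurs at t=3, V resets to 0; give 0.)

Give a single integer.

t=0: input=3 -> V=15
t=1: input=2 -> V=20
t=2: input=3 -> V=0 FIRE
t=3: input=2 -> V=10
t=4: input=0 -> V=7
t=5: input=5 -> V=0 FIRE
t=6: input=4 -> V=20
t=7: input=4 -> V=0 FIRE

Answer: 10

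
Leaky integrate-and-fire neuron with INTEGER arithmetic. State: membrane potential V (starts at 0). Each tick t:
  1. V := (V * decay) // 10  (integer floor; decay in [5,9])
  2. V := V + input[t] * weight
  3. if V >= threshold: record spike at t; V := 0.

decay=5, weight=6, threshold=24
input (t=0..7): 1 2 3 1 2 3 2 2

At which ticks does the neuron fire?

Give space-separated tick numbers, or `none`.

Answer: 2 5

Derivation:
t=0: input=1 -> V=6
t=1: input=2 -> V=15
t=2: input=3 -> V=0 FIRE
t=3: input=1 -> V=6
t=4: input=2 -> V=15
t=5: input=3 -> V=0 FIRE
t=6: input=2 -> V=12
t=7: input=2 -> V=18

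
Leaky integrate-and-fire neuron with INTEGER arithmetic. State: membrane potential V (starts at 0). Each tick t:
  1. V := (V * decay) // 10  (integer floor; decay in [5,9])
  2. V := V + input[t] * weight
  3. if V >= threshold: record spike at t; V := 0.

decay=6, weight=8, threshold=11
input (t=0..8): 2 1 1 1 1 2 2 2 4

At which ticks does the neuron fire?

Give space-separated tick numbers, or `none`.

t=0: input=2 -> V=0 FIRE
t=1: input=1 -> V=8
t=2: input=1 -> V=0 FIRE
t=3: input=1 -> V=8
t=4: input=1 -> V=0 FIRE
t=5: input=2 -> V=0 FIRE
t=6: input=2 -> V=0 FIRE
t=7: input=2 -> V=0 FIRE
t=8: input=4 -> V=0 FIRE

Answer: 0 2 4 5 6 7 8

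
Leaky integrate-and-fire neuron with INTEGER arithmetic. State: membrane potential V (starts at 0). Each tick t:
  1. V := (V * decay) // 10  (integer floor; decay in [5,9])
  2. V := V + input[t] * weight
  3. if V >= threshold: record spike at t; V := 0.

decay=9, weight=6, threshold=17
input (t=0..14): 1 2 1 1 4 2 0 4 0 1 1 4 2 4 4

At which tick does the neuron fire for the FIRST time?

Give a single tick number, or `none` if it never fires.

Answer: 1

Derivation:
t=0: input=1 -> V=6
t=1: input=2 -> V=0 FIRE
t=2: input=1 -> V=6
t=3: input=1 -> V=11
t=4: input=4 -> V=0 FIRE
t=5: input=2 -> V=12
t=6: input=0 -> V=10
t=7: input=4 -> V=0 FIRE
t=8: input=0 -> V=0
t=9: input=1 -> V=6
t=10: input=1 -> V=11
t=11: input=4 -> V=0 FIRE
t=12: input=2 -> V=12
t=13: input=4 -> V=0 FIRE
t=14: input=4 -> V=0 FIRE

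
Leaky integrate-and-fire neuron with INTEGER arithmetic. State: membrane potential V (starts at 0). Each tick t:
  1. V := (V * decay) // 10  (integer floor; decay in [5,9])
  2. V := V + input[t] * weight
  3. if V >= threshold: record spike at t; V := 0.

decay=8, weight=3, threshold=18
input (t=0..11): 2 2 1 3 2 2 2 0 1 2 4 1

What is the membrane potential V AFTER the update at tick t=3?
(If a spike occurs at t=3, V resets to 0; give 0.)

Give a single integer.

Answer: 17

Derivation:
t=0: input=2 -> V=6
t=1: input=2 -> V=10
t=2: input=1 -> V=11
t=3: input=3 -> V=17
t=4: input=2 -> V=0 FIRE
t=5: input=2 -> V=6
t=6: input=2 -> V=10
t=7: input=0 -> V=8
t=8: input=1 -> V=9
t=9: input=2 -> V=13
t=10: input=4 -> V=0 FIRE
t=11: input=1 -> V=3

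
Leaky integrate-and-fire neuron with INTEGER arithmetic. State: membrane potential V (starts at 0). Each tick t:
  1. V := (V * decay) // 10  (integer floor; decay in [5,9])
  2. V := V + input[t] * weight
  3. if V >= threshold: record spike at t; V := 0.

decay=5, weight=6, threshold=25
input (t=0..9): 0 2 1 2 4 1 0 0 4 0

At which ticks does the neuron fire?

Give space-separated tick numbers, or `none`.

t=0: input=0 -> V=0
t=1: input=2 -> V=12
t=2: input=1 -> V=12
t=3: input=2 -> V=18
t=4: input=4 -> V=0 FIRE
t=5: input=1 -> V=6
t=6: input=0 -> V=3
t=7: input=0 -> V=1
t=8: input=4 -> V=24
t=9: input=0 -> V=12

Answer: 4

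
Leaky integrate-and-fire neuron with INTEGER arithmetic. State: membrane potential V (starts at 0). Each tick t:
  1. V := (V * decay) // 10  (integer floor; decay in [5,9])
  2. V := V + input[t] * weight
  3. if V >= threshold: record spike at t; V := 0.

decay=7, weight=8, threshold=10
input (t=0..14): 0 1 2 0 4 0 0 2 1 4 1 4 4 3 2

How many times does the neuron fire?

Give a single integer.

Answer: 8

Derivation:
t=0: input=0 -> V=0
t=1: input=1 -> V=8
t=2: input=2 -> V=0 FIRE
t=3: input=0 -> V=0
t=4: input=4 -> V=0 FIRE
t=5: input=0 -> V=0
t=6: input=0 -> V=0
t=7: input=2 -> V=0 FIRE
t=8: input=1 -> V=8
t=9: input=4 -> V=0 FIRE
t=10: input=1 -> V=8
t=11: input=4 -> V=0 FIRE
t=12: input=4 -> V=0 FIRE
t=13: input=3 -> V=0 FIRE
t=14: input=2 -> V=0 FIRE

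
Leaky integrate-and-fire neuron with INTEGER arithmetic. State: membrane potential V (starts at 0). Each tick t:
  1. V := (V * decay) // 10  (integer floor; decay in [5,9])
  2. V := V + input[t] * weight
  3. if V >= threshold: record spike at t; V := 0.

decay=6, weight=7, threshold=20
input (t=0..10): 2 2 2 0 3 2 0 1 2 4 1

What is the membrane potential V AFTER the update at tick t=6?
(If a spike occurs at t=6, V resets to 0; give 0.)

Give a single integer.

Answer: 8

Derivation:
t=0: input=2 -> V=14
t=1: input=2 -> V=0 FIRE
t=2: input=2 -> V=14
t=3: input=0 -> V=8
t=4: input=3 -> V=0 FIRE
t=5: input=2 -> V=14
t=6: input=0 -> V=8
t=7: input=1 -> V=11
t=8: input=2 -> V=0 FIRE
t=9: input=4 -> V=0 FIRE
t=10: input=1 -> V=7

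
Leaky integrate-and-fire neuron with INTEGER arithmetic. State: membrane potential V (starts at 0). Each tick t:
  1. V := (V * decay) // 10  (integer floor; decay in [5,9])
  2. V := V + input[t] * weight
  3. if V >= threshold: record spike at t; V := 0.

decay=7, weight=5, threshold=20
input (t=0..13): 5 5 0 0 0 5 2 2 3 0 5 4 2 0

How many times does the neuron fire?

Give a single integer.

t=0: input=5 -> V=0 FIRE
t=1: input=5 -> V=0 FIRE
t=2: input=0 -> V=0
t=3: input=0 -> V=0
t=4: input=0 -> V=0
t=5: input=5 -> V=0 FIRE
t=6: input=2 -> V=10
t=7: input=2 -> V=17
t=8: input=3 -> V=0 FIRE
t=9: input=0 -> V=0
t=10: input=5 -> V=0 FIRE
t=11: input=4 -> V=0 FIRE
t=12: input=2 -> V=10
t=13: input=0 -> V=7

Answer: 6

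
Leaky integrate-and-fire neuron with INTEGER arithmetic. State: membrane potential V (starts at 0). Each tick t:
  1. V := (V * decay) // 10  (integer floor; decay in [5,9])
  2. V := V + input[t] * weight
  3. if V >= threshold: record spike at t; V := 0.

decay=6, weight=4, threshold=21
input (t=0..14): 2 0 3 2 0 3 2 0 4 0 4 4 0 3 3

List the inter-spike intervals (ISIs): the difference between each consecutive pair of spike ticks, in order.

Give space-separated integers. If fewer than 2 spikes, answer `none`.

Answer: 3

Derivation:
t=0: input=2 -> V=8
t=1: input=0 -> V=4
t=2: input=3 -> V=14
t=3: input=2 -> V=16
t=4: input=0 -> V=9
t=5: input=3 -> V=17
t=6: input=2 -> V=18
t=7: input=0 -> V=10
t=8: input=4 -> V=0 FIRE
t=9: input=0 -> V=0
t=10: input=4 -> V=16
t=11: input=4 -> V=0 FIRE
t=12: input=0 -> V=0
t=13: input=3 -> V=12
t=14: input=3 -> V=19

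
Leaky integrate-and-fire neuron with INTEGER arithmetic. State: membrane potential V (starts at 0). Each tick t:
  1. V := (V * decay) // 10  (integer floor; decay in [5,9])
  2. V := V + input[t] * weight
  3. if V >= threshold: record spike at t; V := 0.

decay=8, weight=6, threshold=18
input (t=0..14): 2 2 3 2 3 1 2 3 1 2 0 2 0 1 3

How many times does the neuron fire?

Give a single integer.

Answer: 6

Derivation:
t=0: input=2 -> V=12
t=1: input=2 -> V=0 FIRE
t=2: input=3 -> V=0 FIRE
t=3: input=2 -> V=12
t=4: input=3 -> V=0 FIRE
t=5: input=1 -> V=6
t=6: input=2 -> V=16
t=7: input=3 -> V=0 FIRE
t=8: input=1 -> V=6
t=9: input=2 -> V=16
t=10: input=0 -> V=12
t=11: input=2 -> V=0 FIRE
t=12: input=0 -> V=0
t=13: input=1 -> V=6
t=14: input=3 -> V=0 FIRE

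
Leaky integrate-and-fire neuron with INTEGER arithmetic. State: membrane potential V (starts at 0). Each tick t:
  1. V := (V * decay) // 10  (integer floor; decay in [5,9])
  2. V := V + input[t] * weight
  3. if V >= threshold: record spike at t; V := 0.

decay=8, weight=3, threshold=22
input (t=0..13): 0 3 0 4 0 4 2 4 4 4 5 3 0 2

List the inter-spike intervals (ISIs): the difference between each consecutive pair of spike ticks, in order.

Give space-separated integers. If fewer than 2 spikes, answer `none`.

Answer: 3 2

Derivation:
t=0: input=0 -> V=0
t=1: input=3 -> V=9
t=2: input=0 -> V=7
t=3: input=4 -> V=17
t=4: input=0 -> V=13
t=5: input=4 -> V=0 FIRE
t=6: input=2 -> V=6
t=7: input=4 -> V=16
t=8: input=4 -> V=0 FIRE
t=9: input=4 -> V=12
t=10: input=5 -> V=0 FIRE
t=11: input=3 -> V=9
t=12: input=0 -> V=7
t=13: input=2 -> V=11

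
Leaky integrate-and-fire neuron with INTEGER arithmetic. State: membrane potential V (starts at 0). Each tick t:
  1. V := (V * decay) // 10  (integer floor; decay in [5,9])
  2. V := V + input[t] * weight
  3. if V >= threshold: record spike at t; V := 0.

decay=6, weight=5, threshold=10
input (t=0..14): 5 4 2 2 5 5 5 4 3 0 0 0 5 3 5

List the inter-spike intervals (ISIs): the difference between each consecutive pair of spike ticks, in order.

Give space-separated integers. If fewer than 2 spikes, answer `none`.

t=0: input=5 -> V=0 FIRE
t=1: input=4 -> V=0 FIRE
t=2: input=2 -> V=0 FIRE
t=3: input=2 -> V=0 FIRE
t=4: input=5 -> V=0 FIRE
t=5: input=5 -> V=0 FIRE
t=6: input=5 -> V=0 FIRE
t=7: input=4 -> V=0 FIRE
t=8: input=3 -> V=0 FIRE
t=9: input=0 -> V=0
t=10: input=0 -> V=0
t=11: input=0 -> V=0
t=12: input=5 -> V=0 FIRE
t=13: input=3 -> V=0 FIRE
t=14: input=5 -> V=0 FIRE

Answer: 1 1 1 1 1 1 1 1 4 1 1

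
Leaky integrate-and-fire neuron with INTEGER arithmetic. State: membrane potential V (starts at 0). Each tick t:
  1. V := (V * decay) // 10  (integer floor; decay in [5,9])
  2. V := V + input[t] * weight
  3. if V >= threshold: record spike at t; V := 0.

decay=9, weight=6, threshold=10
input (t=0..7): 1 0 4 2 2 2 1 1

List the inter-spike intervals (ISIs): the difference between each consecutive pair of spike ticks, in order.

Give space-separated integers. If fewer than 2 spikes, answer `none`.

Answer: 1 1 1 2

Derivation:
t=0: input=1 -> V=6
t=1: input=0 -> V=5
t=2: input=4 -> V=0 FIRE
t=3: input=2 -> V=0 FIRE
t=4: input=2 -> V=0 FIRE
t=5: input=2 -> V=0 FIRE
t=6: input=1 -> V=6
t=7: input=1 -> V=0 FIRE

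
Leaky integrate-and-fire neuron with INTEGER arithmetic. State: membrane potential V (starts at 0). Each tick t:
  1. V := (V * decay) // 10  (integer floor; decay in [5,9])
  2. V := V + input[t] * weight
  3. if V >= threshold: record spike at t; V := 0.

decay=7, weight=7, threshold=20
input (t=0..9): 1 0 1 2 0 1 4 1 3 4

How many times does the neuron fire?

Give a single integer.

t=0: input=1 -> V=7
t=1: input=0 -> V=4
t=2: input=1 -> V=9
t=3: input=2 -> V=0 FIRE
t=4: input=0 -> V=0
t=5: input=1 -> V=7
t=6: input=4 -> V=0 FIRE
t=7: input=1 -> V=7
t=8: input=3 -> V=0 FIRE
t=9: input=4 -> V=0 FIRE

Answer: 4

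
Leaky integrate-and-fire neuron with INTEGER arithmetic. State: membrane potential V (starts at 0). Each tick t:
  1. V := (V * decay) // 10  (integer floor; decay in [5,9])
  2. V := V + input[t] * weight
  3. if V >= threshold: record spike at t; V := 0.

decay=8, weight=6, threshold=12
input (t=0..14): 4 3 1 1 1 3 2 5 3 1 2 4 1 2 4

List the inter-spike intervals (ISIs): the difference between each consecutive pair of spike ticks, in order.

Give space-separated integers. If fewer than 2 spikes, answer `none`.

Answer: 1 3 1 1 1 1 2 1 2 1

Derivation:
t=0: input=4 -> V=0 FIRE
t=1: input=3 -> V=0 FIRE
t=2: input=1 -> V=6
t=3: input=1 -> V=10
t=4: input=1 -> V=0 FIRE
t=5: input=3 -> V=0 FIRE
t=6: input=2 -> V=0 FIRE
t=7: input=5 -> V=0 FIRE
t=8: input=3 -> V=0 FIRE
t=9: input=1 -> V=6
t=10: input=2 -> V=0 FIRE
t=11: input=4 -> V=0 FIRE
t=12: input=1 -> V=6
t=13: input=2 -> V=0 FIRE
t=14: input=4 -> V=0 FIRE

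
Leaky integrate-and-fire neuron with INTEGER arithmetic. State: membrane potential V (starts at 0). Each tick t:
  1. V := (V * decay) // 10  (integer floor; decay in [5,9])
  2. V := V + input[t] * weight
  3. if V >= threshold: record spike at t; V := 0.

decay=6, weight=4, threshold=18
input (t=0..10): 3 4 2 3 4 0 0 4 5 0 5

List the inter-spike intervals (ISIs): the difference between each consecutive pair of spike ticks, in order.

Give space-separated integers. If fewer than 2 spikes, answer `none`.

Answer: 3 4 2

Derivation:
t=0: input=3 -> V=12
t=1: input=4 -> V=0 FIRE
t=2: input=2 -> V=8
t=3: input=3 -> V=16
t=4: input=4 -> V=0 FIRE
t=5: input=0 -> V=0
t=6: input=0 -> V=0
t=7: input=4 -> V=16
t=8: input=5 -> V=0 FIRE
t=9: input=0 -> V=0
t=10: input=5 -> V=0 FIRE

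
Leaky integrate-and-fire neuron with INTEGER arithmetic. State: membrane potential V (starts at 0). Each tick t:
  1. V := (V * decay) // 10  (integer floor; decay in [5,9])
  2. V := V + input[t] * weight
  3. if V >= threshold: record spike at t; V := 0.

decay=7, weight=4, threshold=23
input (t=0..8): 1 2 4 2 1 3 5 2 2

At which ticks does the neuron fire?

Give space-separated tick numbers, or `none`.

t=0: input=1 -> V=4
t=1: input=2 -> V=10
t=2: input=4 -> V=0 FIRE
t=3: input=2 -> V=8
t=4: input=1 -> V=9
t=5: input=3 -> V=18
t=6: input=5 -> V=0 FIRE
t=7: input=2 -> V=8
t=8: input=2 -> V=13

Answer: 2 6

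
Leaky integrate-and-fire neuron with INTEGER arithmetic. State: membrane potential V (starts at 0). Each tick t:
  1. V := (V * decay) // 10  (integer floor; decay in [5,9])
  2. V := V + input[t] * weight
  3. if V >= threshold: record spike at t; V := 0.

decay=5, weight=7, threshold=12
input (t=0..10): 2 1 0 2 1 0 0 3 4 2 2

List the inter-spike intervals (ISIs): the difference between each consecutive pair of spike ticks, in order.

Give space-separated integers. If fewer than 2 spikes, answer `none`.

t=0: input=2 -> V=0 FIRE
t=1: input=1 -> V=7
t=2: input=0 -> V=3
t=3: input=2 -> V=0 FIRE
t=4: input=1 -> V=7
t=5: input=0 -> V=3
t=6: input=0 -> V=1
t=7: input=3 -> V=0 FIRE
t=8: input=4 -> V=0 FIRE
t=9: input=2 -> V=0 FIRE
t=10: input=2 -> V=0 FIRE

Answer: 3 4 1 1 1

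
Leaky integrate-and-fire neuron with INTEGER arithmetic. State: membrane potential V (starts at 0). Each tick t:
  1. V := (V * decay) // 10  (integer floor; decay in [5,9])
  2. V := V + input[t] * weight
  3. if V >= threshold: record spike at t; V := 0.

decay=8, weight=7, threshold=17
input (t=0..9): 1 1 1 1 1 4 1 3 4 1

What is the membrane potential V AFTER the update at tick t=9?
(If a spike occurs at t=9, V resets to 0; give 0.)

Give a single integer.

t=0: input=1 -> V=7
t=1: input=1 -> V=12
t=2: input=1 -> V=16
t=3: input=1 -> V=0 FIRE
t=4: input=1 -> V=7
t=5: input=4 -> V=0 FIRE
t=6: input=1 -> V=7
t=7: input=3 -> V=0 FIRE
t=8: input=4 -> V=0 FIRE
t=9: input=1 -> V=7

Answer: 7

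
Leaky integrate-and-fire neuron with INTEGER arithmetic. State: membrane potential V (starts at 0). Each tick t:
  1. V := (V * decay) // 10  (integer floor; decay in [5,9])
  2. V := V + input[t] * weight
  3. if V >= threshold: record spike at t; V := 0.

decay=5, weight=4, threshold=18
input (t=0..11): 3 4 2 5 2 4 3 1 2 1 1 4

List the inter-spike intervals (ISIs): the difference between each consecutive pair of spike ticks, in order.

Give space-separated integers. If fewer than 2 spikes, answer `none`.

t=0: input=3 -> V=12
t=1: input=4 -> V=0 FIRE
t=2: input=2 -> V=8
t=3: input=5 -> V=0 FIRE
t=4: input=2 -> V=8
t=5: input=4 -> V=0 FIRE
t=6: input=3 -> V=12
t=7: input=1 -> V=10
t=8: input=2 -> V=13
t=9: input=1 -> V=10
t=10: input=1 -> V=9
t=11: input=4 -> V=0 FIRE

Answer: 2 2 6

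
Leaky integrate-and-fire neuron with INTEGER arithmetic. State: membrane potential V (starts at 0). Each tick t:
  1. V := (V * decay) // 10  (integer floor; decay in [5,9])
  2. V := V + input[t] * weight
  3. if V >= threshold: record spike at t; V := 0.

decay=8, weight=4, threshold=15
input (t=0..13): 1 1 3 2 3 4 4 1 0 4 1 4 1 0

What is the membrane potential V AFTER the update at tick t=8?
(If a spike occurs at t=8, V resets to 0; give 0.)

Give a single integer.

Answer: 3

Derivation:
t=0: input=1 -> V=4
t=1: input=1 -> V=7
t=2: input=3 -> V=0 FIRE
t=3: input=2 -> V=8
t=4: input=3 -> V=0 FIRE
t=5: input=4 -> V=0 FIRE
t=6: input=4 -> V=0 FIRE
t=7: input=1 -> V=4
t=8: input=0 -> V=3
t=9: input=4 -> V=0 FIRE
t=10: input=1 -> V=4
t=11: input=4 -> V=0 FIRE
t=12: input=1 -> V=4
t=13: input=0 -> V=3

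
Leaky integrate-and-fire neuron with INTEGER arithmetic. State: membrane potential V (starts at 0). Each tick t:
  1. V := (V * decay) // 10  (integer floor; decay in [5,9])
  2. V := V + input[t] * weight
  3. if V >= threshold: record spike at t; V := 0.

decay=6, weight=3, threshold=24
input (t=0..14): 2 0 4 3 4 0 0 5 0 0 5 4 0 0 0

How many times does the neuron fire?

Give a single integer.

t=0: input=2 -> V=6
t=1: input=0 -> V=3
t=2: input=4 -> V=13
t=3: input=3 -> V=16
t=4: input=4 -> V=21
t=5: input=0 -> V=12
t=6: input=0 -> V=7
t=7: input=5 -> V=19
t=8: input=0 -> V=11
t=9: input=0 -> V=6
t=10: input=5 -> V=18
t=11: input=4 -> V=22
t=12: input=0 -> V=13
t=13: input=0 -> V=7
t=14: input=0 -> V=4

Answer: 0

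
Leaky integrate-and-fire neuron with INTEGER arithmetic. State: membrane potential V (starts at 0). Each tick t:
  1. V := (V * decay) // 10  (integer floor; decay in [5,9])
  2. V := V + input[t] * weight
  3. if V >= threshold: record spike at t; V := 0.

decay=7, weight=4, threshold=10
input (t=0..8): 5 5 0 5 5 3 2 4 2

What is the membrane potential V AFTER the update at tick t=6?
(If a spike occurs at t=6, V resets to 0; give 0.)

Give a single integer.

Answer: 8

Derivation:
t=0: input=5 -> V=0 FIRE
t=1: input=5 -> V=0 FIRE
t=2: input=0 -> V=0
t=3: input=5 -> V=0 FIRE
t=4: input=5 -> V=0 FIRE
t=5: input=3 -> V=0 FIRE
t=6: input=2 -> V=8
t=7: input=4 -> V=0 FIRE
t=8: input=2 -> V=8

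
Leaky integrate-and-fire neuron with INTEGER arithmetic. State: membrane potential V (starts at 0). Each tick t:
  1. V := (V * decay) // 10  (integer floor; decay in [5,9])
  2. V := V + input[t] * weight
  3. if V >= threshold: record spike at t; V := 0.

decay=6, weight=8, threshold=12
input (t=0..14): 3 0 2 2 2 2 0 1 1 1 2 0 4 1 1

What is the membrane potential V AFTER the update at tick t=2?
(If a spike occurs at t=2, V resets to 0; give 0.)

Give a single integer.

t=0: input=3 -> V=0 FIRE
t=1: input=0 -> V=0
t=2: input=2 -> V=0 FIRE
t=3: input=2 -> V=0 FIRE
t=4: input=2 -> V=0 FIRE
t=5: input=2 -> V=0 FIRE
t=6: input=0 -> V=0
t=7: input=1 -> V=8
t=8: input=1 -> V=0 FIRE
t=9: input=1 -> V=8
t=10: input=2 -> V=0 FIRE
t=11: input=0 -> V=0
t=12: input=4 -> V=0 FIRE
t=13: input=1 -> V=8
t=14: input=1 -> V=0 FIRE

Answer: 0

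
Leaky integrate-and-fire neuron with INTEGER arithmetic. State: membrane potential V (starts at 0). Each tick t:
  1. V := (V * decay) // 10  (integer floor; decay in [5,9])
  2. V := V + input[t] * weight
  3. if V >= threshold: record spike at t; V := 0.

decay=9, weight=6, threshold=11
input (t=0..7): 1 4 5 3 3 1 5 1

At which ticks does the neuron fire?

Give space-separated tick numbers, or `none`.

Answer: 1 2 3 4 6

Derivation:
t=0: input=1 -> V=6
t=1: input=4 -> V=0 FIRE
t=2: input=5 -> V=0 FIRE
t=3: input=3 -> V=0 FIRE
t=4: input=3 -> V=0 FIRE
t=5: input=1 -> V=6
t=6: input=5 -> V=0 FIRE
t=7: input=1 -> V=6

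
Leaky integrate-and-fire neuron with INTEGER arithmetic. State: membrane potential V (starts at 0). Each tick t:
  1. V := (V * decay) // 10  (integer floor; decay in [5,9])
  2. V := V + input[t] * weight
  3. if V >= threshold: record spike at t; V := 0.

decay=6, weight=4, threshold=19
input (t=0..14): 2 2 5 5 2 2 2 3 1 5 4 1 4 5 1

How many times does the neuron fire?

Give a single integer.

t=0: input=2 -> V=8
t=1: input=2 -> V=12
t=2: input=5 -> V=0 FIRE
t=3: input=5 -> V=0 FIRE
t=4: input=2 -> V=8
t=5: input=2 -> V=12
t=6: input=2 -> V=15
t=7: input=3 -> V=0 FIRE
t=8: input=1 -> V=4
t=9: input=5 -> V=0 FIRE
t=10: input=4 -> V=16
t=11: input=1 -> V=13
t=12: input=4 -> V=0 FIRE
t=13: input=5 -> V=0 FIRE
t=14: input=1 -> V=4

Answer: 6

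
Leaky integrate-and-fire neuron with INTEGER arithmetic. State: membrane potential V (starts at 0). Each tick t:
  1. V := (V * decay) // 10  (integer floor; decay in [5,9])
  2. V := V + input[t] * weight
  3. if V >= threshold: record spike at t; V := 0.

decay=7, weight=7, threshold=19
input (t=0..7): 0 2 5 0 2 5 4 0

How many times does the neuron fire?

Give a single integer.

t=0: input=0 -> V=0
t=1: input=2 -> V=14
t=2: input=5 -> V=0 FIRE
t=3: input=0 -> V=0
t=4: input=2 -> V=14
t=5: input=5 -> V=0 FIRE
t=6: input=4 -> V=0 FIRE
t=7: input=0 -> V=0

Answer: 3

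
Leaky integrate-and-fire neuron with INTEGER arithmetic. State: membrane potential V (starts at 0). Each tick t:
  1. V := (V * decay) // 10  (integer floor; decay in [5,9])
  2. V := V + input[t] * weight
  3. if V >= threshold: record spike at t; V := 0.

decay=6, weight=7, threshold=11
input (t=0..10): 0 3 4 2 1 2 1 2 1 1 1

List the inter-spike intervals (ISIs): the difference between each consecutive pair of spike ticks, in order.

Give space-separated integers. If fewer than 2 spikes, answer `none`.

Answer: 1 1 2 2 2

Derivation:
t=0: input=0 -> V=0
t=1: input=3 -> V=0 FIRE
t=2: input=4 -> V=0 FIRE
t=3: input=2 -> V=0 FIRE
t=4: input=1 -> V=7
t=5: input=2 -> V=0 FIRE
t=6: input=1 -> V=7
t=7: input=2 -> V=0 FIRE
t=8: input=1 -> V=7
t=9: input=1 -> V=0 FIRE
t=10: input=1 -> V=7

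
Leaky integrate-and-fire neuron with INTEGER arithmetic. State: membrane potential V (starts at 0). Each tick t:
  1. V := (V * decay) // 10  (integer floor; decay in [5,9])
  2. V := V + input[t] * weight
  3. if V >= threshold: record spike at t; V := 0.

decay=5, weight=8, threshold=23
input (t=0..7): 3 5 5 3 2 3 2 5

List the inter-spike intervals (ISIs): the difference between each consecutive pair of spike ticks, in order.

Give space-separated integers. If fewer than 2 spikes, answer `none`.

t=0: input=3 -> V=0 FIRE
t=1: input=5 -> V=0 FIRE
t=2: input=5 -> V=0 FIRE
t=3: input=3 -> V=0 FIRE
t=4: input=2 -> V=16
t=5: input=3 -> V=0 FIRE
t=6: input=2 -> V=16
t=7: input=5 -> V=0 FIRE

Answer: 1 1 1 2 2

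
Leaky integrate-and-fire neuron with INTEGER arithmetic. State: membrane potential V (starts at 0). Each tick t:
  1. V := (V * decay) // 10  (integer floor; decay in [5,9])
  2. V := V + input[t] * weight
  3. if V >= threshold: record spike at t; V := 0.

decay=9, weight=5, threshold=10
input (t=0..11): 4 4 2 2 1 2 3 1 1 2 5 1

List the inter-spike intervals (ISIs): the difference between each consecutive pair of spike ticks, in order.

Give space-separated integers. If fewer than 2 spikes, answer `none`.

t=0: input=4 -> V=0 FIRE
t=1: input=4 -> V=0 FIRE
t=2: input=2 -> V=0 FIRE
t=3: input=2 -> V=0 FIRE
t=4: input=1 -> V=5
t=5: input=2 -> V=0 FIRE
t=6: input=3 -> V=0 FIRE
t=7: input=1 -> V=5
t=8: input=1 -> V=9
t=9: input=2 -> V=0 FIRE
t=10: input=5 -> V=0 FIRE
t=11: input=1 -> V=5

Answer: 1 1 1 2 1 3 1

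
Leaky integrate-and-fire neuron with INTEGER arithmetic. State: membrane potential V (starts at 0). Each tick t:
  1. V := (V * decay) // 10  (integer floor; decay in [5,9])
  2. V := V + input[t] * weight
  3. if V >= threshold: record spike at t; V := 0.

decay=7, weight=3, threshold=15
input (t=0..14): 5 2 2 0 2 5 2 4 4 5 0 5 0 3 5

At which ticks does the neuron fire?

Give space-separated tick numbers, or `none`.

t=0: input=5 -> V=0 FIRE
t=1: input=2 -> V=6
t=2: input=2 -> V=10
t=3: input=0 -> V=7
t=4: input=2 -> V=10
t=5: input=5 -> V=0 FIRE
t=6: input=2 -> V=6
t=7: input=4 -> V=0 FIRE
t=8: input=4 -> V=12
t=9: input=5 -> V=0 FIRE
t=10: input=0 -> V=0
t=11: input=5 -> V=0 FIRE
t=12: input=0 -> V=0
t=13: input=3 -> V=9
t=14: input=5 -> V=0 FIRE

Answer: 0 5 7 9 11 14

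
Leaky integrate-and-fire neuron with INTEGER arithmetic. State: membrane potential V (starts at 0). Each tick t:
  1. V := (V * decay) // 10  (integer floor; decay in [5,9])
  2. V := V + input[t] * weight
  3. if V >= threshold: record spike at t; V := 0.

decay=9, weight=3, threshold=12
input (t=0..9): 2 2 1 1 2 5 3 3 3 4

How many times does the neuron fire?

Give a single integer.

t=0: input=2 -> V=6
t=1: input=2 -> V=11
t=2: input=1 -> V=0 FIRE
t=3: input=1 -> V=3
t=4: input=2 -> V=8
t=5: input=5 -> V=0 FIRE
t=6: input=3 -> V=9
t=7: input=3 -> V=0 FIRE
t=8: input=3 -> V=9
t=9: input=4 -> V=0 FIRE

Answer: 4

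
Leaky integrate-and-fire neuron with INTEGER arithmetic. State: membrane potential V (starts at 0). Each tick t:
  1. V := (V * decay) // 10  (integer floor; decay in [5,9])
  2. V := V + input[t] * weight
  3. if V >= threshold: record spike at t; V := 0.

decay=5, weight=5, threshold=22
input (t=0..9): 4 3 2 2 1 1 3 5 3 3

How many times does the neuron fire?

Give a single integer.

t=0: input=4 -> V=20
t=1: input=3 -> V=0 FIRE
t=2: input=2 -> V=10
t=3: input=2 -> V=15
t=4: input=1 -> V=12
t=5: input=1 -> V=11
t=6: input=3 -> V=20
t=7: input=5 -> V=0 FIRE
t=8: input=3 -> V=15
t=9: input=3 -> V=0 FIRE

Answer: 3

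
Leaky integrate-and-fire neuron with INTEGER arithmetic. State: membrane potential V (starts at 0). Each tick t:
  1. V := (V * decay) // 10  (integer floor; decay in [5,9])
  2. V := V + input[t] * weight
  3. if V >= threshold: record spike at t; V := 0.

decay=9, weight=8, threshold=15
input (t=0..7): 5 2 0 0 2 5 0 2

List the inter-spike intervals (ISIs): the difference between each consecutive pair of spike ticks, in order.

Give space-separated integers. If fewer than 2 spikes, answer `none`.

Answer: 1 3 1 2

Derivation:
t=0: input=5 -> V=0 FIRE
t=1: input=2 -> V=0 FIRE
t=2: input=0 -> V=0
t=3: input=0 -> V=0
t=4: input=2 -> V=0 FIRE
t=5: input=5 -> V=0 FIRE
t=6: input=0 -> V=0
t=7: input=2 -> V=0 FIRE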